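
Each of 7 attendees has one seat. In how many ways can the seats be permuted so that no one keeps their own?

D(n) = (n-1)(D(n-1) + D(n-2)), D(0)=1, D(1)=0.
D(2) = 1 x (0 + 1) = 1
D(3) = 2 x (1 + 0) = 2
D(4) = 3 x (2 + 1) = 9
D(5) = 4 x (9 + 2) = 44
D(6) = 5 x (44 + 9) = 265
D(7) = 6 x (D(6) + D(5)) = 6 x (265 + 44)

Final answer: D(7) = 1854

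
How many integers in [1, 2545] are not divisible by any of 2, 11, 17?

|div by 2|=1272, |div by 11|=231, |div by 17|=149.
|div by 2&11|=115, |div by 2&17|=74, |div by 11&17|=13, |div by all|=6.
By inclusion-exclusion, divisible by at least one: 1272+231+149-115-74-13+6 = 1456.
Not divisible by any: 2545 - 1456.

Final answer: 1089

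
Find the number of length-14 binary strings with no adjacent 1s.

Let a(n) count valid strings. If the last bit is 0 the prefix is any valid string of length n-1; if it is 1 the string must end in 01 with a valid prefix of length n-2. So a(n) = a(n-1) + a(n-2), a(1)=2, a(2)=3.
Building up term by term: a(1)=2, a(2)=3, a(3)=5, a(4)=8, a(5)=13, a(6)=21, a(7)=34, a(8)=55, a(9)=89, a(10)=144, a(11)=233, a(12)=377, a(13)=610, a(14)=987.

Final answer: 987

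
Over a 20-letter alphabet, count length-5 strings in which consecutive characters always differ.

First character: 20 choices. Each subsequent: 19 choices (must differ from the previous one).
Total: 20 x 19^4.

Final answer: 20 x 19^{4} = 2606420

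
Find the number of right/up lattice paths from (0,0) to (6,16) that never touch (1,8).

Total paths to (6,16): C(22,16) = 74613.
Paths through (1,8): C(9,8) x C(13,8) = 11583.
Avoiding (1,8): 74613 - 11583.

Final answer: 63030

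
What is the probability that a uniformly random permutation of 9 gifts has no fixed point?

Derangements satisfy D(n) = (n-1)(D(n-1) + D(n-2)), starting from D(0)=1, D(1)=0.
Building up: D(2)=1, D(3)=2, D(4)=9, D(5)=44, D(6)=265, D(7)=1854, D(8)=14833, D(9)=133496.
Total arrangements: 9! = 362880.
Probability = D(9)/9! = 16687/45360.

Final answer: D(9)/9! = 133496/362880 = 0.367879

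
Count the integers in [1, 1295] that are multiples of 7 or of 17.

Multiples of 7: 185. Multiples of 17: 76. Of both (lcm=119): 10.
By inclusion-exclusion: 185 + 76 - 10.

Final answer: 251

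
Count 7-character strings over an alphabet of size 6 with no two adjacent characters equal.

Let g(n) count such strings. g(1) = 6, and each valid string of length n-1 extends in 5 ways (any symbol but the last), so g(n) = 5 g(n-1).
Total: g(7) = 6 x 5^6.

Final answer: 6 x 5^{6} = 93750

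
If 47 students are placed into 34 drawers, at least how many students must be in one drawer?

By the pigeonhole principle: ceiling(47/34).

Final answer: 2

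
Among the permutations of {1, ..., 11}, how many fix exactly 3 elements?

Choose which 3 elements are fixed: C(11,3) = 165.
Derange the remaining 8 using D(j) = (j-1)(D(j-1) + D(j-2)), D(0)=1, D(1)=0: D(2)=1, D(3)=2, D(4)=9, D(5)=44, D(6)=265, D(7)=1854, D(8)=14833.
Total: 165 x 14833.

Final answer: C(11,3) D(8) = 2447445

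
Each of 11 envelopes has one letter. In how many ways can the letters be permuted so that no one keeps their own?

D(n) = (n-1)(D(n-1) + D(n-2)), D(0)=1, D(1)=0.
D(2) = 1 x (0 + 1) = 1
D(3) = 2 x (1 + 0) = 2
D(4) = 3 x (2 + 1) = 9
D(5) = 4 x (9 + 2) = 44
D(6) = 5 x (44 + 9) = 265
D(7) = 6 x (265 + 44) = 1854
D(8) = 7 x (1854 + 265) = 14833
D(9) = 8 x (14833 + 1854) = 133496
D(10) = 9 x (133496 + 14833) = 1334961
D(11) = 10 x (D(10) + D(9)) = 10 x (1334961 + 133496)

Final answer: D(11) = 14684570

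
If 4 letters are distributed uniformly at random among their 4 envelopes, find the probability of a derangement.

Use the recurrence D(n) = (n-1)(D(n-1) + D(n-2)) with D(0)=1, D(1)=0.
Building up: D(2)=1, D(3)=2, D(4)=9.
Total arrangements: 4! = 24.
Probability = D(4)/4! = 3/8.

Final answer: D(4)/4! = 9/24 = 0.375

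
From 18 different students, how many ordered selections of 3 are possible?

P(18,3) = 18!/(18-3)! = 18!/15!.

Final answer: P(18,3) = 4896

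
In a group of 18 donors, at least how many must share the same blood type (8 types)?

There are 8 possible values for blood type (8 types). With 18 donors and 8 categories, by pigeonhole: ceiling(18/8).

Final answer: 3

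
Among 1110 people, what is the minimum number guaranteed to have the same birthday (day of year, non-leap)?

There are 365 possible values for birthday (day of year, non-leap). With 1110 people and 365 categories, by pigeonhole: ceiling(1110/365).

Final answer: 4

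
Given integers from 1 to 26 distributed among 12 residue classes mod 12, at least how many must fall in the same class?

By pigeonhole with 26 objects and 12 categories: ceiling(26/12).

Final answer: 3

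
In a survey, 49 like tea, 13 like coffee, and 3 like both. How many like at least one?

|A union B| = |A| + |B| - |A intersect B| = 49 + 13 - 3.

Final answer: 59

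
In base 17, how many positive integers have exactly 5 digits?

These are the integers in [17^4, 17^5), so the count is 17^5 - 17^4 = 16 x 17^4.

Final answer: 1336336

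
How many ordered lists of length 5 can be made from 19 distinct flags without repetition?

P(19,5) = 19!/(19-5)! = 19!/14!.

Final answer: P(19,5) = 1395360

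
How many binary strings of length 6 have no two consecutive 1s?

A valid string ends in 0 (append to any length-(n-1) valid string) or in 01 (append to any length-(n-2) valid string), so a(n) = a(n-1) + a(n-2) with a(1)=2, a(2)=3.
Iterating the recurrence: a(1)=2, a(2)=3, a(3)=5, a(4)=8, a(5)=13, a(6)=21.

Final answer: 21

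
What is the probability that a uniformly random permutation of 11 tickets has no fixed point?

Derangements satisfy D(n) = (n-1)(D(n-1) + D(n-2)), starting from D(0)=1, D(1)=0.
Building up: D(2)=1, D(3)=2, D(4)=9, D(5)=44, D(6)=265, D(7)=1854, D(8)=14833, D(9)=133496, D(10)=1334961, D(11)=14684570.
Total arrangements: 11! = 39916800.
Probability = D(11)/11! = 1468457/3991680.

Final answer: D(11)/11! = 14684570/39916800 = 0.367879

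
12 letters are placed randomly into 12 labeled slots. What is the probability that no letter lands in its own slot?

Use the recurrence D(n) = (n-1)(D(n-1) + D(n-2)) with D(0)=1, D(1)=0.
Building up: D(2)=1, D(3)=2, D(4)=9, D(5)=44, D(6)=265, D(7)=1854, D(8)=14833, D(9)=133496, D(10)=1334961, D(11)=14684570, D(12)=176214841.
Total arrangements: 12! = 479001600.
Probability = D(12)/12! = 16019531/43545600.

Final answer: D(12)/12! = 176214841/479001600 = 0.367879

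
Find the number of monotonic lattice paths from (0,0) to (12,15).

Each path has 12 right steps and 15 up steps in some order (27 steps total).
Choose which 15 of the 27 steps are up: C(27,15).

Final answer: C(27,15) = 17383860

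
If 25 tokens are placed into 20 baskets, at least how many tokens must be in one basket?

By the pigeonhole principle: ceiling(25/20).

Final answer: 2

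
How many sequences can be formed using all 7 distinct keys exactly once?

The number of ways to arrange 7 distinct objects is 7!.

Final answer: 7! = 5040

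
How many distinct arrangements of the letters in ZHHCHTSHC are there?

Letters (C:2, H:4, S:1, T:1, Z:1). Total letters: 9.
Permutations = 9!/(4! x 2!).

Final answer: 7560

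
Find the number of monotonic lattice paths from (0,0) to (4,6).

Each path has 4 right steps and 6 up steps in some order (10 steps total).
Choose which 6 of the 10 steps are up: C(10,6).

Final answer: C(10,6) = 210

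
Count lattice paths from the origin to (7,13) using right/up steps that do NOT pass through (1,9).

Total paths to (7,13): C(20,13) = 77520.
Paths through (1,9): C(10,9) x C(10,4) = 2100.
Avoiding (1,9): 77520 - 2100.

Final answer: 75420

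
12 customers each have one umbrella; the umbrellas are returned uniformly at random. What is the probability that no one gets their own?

D(n) = (n-1)(D(n-1) + D(n-2)), D(0)=1, D(1)=0.
Building up: D(2)=1, D(3)=2, D(4)=9, D(5)=44, D(6)=265, D(7)=1854, D(8)=14833, D(9)=133496, D(10)=1334961, D(11)=14684570, D(12)=176214841.
Total arrangements: 12! = 479001600.
Probability = D(12)/12! = 16019531/43545600.

Final answer: D(12)/12! = 176214841/479001600 = 0.367879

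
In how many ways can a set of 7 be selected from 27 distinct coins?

C(27,7) = 27!/(7! x 20!).

Final answer: \binom{27}{7} = 888030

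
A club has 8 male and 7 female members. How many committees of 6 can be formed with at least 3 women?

Sum over valid woman counts:
C(7,3)C(8,3) = 1960
C(7,4)C(8,2) = 980
C(7,5)C(8,1) = 168
C(7,6)C(8,0) = 7
Total: 1960 + 980 + 168 + 7.

Final answer: 3115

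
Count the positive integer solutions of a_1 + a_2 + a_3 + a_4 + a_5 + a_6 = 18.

Substitute a'_i = a_i - 1 (so a'_i >= 0). Then sum a'_i = 18 - 6 = 12.
Stars and bars: C(12+6-1, 6-1) = C(17,5).

Final answer: C(17,5) = 6188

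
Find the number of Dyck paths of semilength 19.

Total monotonic paths to (19,19): C(38,19) = 35345263800.
Paths that cross above y=x (reflection bijection): C(38,20) = 33578000610.
Valid Dyck paths: 35345263800 - 33578000610.
(Equivalently, C_{19} = C(38,19)/20 = 35345263800/20.)

Final answer: C_{19} = 1767263190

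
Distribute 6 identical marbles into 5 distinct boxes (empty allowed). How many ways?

Stars and bars: C(n+k-1, k-1) = C(10,4).

Final answer: C(10,4) = 210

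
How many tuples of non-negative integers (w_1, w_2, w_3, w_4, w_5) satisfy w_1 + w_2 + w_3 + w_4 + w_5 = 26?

Stars and bars with 26 stars and 4 bars:
C(26+5-1, 5-1) = C(30,4).

Final answer: C(30,4) = 27405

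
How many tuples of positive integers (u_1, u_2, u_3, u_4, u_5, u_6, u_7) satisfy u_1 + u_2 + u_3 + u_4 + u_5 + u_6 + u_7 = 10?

Substitute u'_i = u_i - 1 (so u'_i >= 0). Then sum u'_i = 10 - 7 = 3.
Stars and bars: C(3+7-1, 7-1) = C(9,6).

Final answer: C(9,6) = 84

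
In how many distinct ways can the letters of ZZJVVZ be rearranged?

Letters (J:1, V:2, Z:3). Total letters: 6.
Permutations = 6!/(3! x 2!).

Final answer: 60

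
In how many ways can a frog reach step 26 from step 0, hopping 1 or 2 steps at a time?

Condition on the final move: it is a 1-step (f(n-1) ways to get there) or a 2-step (f(n-2) ways), so f(n) = f(n-1) + f(n-2), with f(1)=1, f(2)=2.
Building up term by term: f(1)=1, f(2)=2, f(3)=3, f(4)=5, f(5)=8, f(6)=13, f(7)=21, f(8)=34, f(9)=55, f(10)=89, f(11)=144, f(12)=233, f(13)=377, f(14)=610, f(15)=987, f(16)=1597, f(17)=2584, f(18)=4181, f(19)=6765, f(20)=10946, f(21)=17711, f(22)=28657, f(23)=46368, f(24)=75025, f(25)=121393, f(26)=196418.

Final answer: 196418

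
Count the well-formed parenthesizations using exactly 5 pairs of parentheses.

This is a standard Catalan-number count: the answer is C_n. Here n = 5 (pairs).
C_n = C(2n,n) - C(2n,n+1), so C_{5} = C(10,5) - C(10,6) = 252 - 210.

Final answer: C_{5} = 42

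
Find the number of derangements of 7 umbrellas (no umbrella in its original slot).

Use the recurrence D(n) = (n-1)(D(n-1) + D(n-2)) with D(0)=1, D(1)=0.
D(2) = 1 x (0 + 1) = 1
D(3) = 2 x (1 + 0) = 2
D(4) = 3 x (2 + 1) = 9
D(5) = 4 x (9 + 2) = 44
D(6) = 5 x (44 + 9) = 265
D(7) = 6 x (D(6) + D(5)) = 6 x (265 + 44)

Final answer: D(7) = 1854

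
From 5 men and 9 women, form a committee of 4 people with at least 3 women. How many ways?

Sum over valid woman counts:
C(9,3)C(5,1) = 420
C(9,4)C(5,0) = 126
Total: 420 + 126.

Final answer: 546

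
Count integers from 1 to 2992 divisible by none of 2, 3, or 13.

|div by 2|=1496, |div by 3|=997, |div by 13|=230.
|div by 2&3|=498, |div by 2&13|=115, |div by 3&13|=76, |div by all|=38.
By inclusion-exclusion, divisible by at least one: 1496+997+230-498-115-76+38 = 2072.
Not divisible by any: 2992 - 2072.

Final answer: 920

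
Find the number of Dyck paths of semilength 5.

Total monotonic paths to (5,5): C(10,5) = 252.
By the reflection principle, paths that go above the diagonal number C(10,6) = 210.
Valid Dyck paths: 252 - 210.
(Check: C(10,5) - C(10,6) = C(10,5)/6, the Catalan number C_{5}.)

Final answer: C_{5} = 42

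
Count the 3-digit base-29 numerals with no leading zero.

Leading digit: 28 options (nonzero). Other 2 digit(s): 29 options each.
Total: 28 x 29^2.

Final answer: 23548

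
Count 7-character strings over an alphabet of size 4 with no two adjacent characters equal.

Let g(n) count such strings. g(1) = 4, and each valid string of length n-1 extends in 3 ways (any symbol but the last), so g(n) = 3 g(n-1).
Total: g(7) = 4 x 3^6.

Final answer: 4 x 3^{6} = 2916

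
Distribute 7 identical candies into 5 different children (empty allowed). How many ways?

Stars and bars: C(n+k-1, k-1) = C(11,4).

Final answer: C(11,4) = 330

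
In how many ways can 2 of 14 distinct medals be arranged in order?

P(14,2) = 14!/(14-2)! = 14!/12!.

Final answer: P(14,2) = 182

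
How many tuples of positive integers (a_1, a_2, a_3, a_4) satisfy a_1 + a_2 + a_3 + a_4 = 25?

Substitute a'_i = a_i - 1 (so a'_i >= 0). Then sum a'_i = 25 - 4 = 21.
Stars and bars: C(21+4-1, 4-1) = C(24,3).

Final answer: C(24,3) = 2024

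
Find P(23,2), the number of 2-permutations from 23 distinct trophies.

P(23,2) = 23!/(23-2)! = 23!/21!.

Final answer: P(23,2) = 506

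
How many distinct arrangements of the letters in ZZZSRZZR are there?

Letters (R:2, S:1, Z:5). Total letters: 8.
Permutations = 8!/(5! x 2!).

Final answer: 168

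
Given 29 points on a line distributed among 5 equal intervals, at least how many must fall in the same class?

By pigeonhole with 29 objects and 5 categories: ceiling(29/5).

Final answer: 6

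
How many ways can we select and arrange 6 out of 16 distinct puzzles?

P(16,6) = 16!/(16-6)! = 16!/10!.

Final answer: P(16,6) = 5765760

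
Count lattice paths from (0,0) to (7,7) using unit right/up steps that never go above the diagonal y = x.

Total monotonic paths to (7,7): C(14,7) = 3432.
By the reflection principle, paths that go above the diagonal number C(14,8) = 3003.
Valid Dyck paths: 3432 - 3003.
(Check: C(14,7) - C(14,8) = C(14,7)/8, the Catalan number C_{7}.)

Final answer: C_{7} = 429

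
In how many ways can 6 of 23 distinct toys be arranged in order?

P(23,6) = 23!/(23-6)! = 23!/17!.

Final answer: P(23,6) = 72681840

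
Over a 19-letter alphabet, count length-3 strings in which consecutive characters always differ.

First character: 19 choices. Each subsequent: 18 choices (must differ from the previous one).
Total: 19 x 18^2.

Final answer: 19 x 18^{2} = 6156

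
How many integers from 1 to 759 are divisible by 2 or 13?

Multiples of 2: 379. Multiples of 13: 58. Of both (lcm=26): 29.
By inclusion-exclusion: 379 + 58 - 29.

Final answer: 408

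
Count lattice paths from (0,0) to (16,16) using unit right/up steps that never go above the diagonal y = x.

Total monotonic paths to (16,16): C(32,16) = 601080390.
Reflecting each bad path at its first crossing gives a bijection with paths to (15,17): C(32,17) = 565722720.
Valid Dyck paths: 601080390 - 565722720.
(Equivalently, C_{16} = C(32,16)/17 = 601080390/17.)

Final answer: C_{16} = 35357670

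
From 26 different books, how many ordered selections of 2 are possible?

P(26,2) = 26!/(26-2)! = 26!/24!.

Final answer: P(26,2) = 650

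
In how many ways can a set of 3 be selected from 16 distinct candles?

C(16,3) = 16!/(3! x (16-3)!).

Final answer: C(16,3) = 560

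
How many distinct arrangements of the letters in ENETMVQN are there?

Letters (E:2, M:1, N:2, Q:1, T:1, V:1). Total letters: 8.
Permutations = 8!/(2! x 2!).

Final answer: 10080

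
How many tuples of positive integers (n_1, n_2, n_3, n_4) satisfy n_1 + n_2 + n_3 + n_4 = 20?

Substitute n'_i = n_i - 1 (so n'_i >= 0). Then sum n'_i = 20 - 4 = 16.
Stars and bars: C(16+4-1, 4-1) = C(19,3).

Final answer: C(19,3) = 969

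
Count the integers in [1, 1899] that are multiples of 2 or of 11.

Multiples of 2: 949. Multiples of 11: 172. Of both (lcm=22): 86.
By inclusion-exclusion: 949 + 172 - 86.

Final answer: 1035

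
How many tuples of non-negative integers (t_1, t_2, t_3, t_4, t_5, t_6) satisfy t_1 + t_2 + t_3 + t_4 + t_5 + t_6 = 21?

Stars and bars with 21 stars and 5 bars:
C(21+6-1, 6-1) = C(26,5).

Final answer: C(26,5) = 65780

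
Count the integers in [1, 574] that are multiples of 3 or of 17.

Multiples of 3: 191. Multiples of 17: 33. Of both (lcm=51): 11.
By inclusion-exclusion: 191 + 33 - 11.

Final answer: 213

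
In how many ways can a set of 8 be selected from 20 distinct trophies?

C(20,8) = 20!/(8! x (20-8)!).

Final answer: C(20,8) = 125970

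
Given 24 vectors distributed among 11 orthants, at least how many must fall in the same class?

By pigeonhole with 24 objects and 11 categories: ceiling(24/11).

Final answer: 3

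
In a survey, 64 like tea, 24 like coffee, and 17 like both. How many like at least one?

|A union B| = |A| + |B| - |A intersect B| = 64 + 24 - 17.

Final answer: 71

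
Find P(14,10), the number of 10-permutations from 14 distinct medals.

P(14,10) = 14!/(14-10)! = 14!/4!.

Final answer: P(14,10) = 3632428800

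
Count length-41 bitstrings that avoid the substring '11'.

A valid string ends in 0 (append to any length-(n-1) valid string) or in 01 (append to any length-(n-2) valid string), so a(n) = a(n-1) + a(n-2) with a(1)=2, a(2)=3.
Computing successive values: a(1)=2, a(2)=3, a(3)=5, a(4)=8, a(5)=13, a(6)=21, a(7)=34, a(8)=55, a(9)=89, a(10)=144, a(11)=233, a(12)=377, a(13)=610, a(14)=987, a(15)=1597, a(16)=2584, a(17)=4181, a(18)=6765, a(19)=10946, a(20)=17711, a(21)=28657, a(22)=46368, a(23)=75025, a(24)=121393, a(25)=196418, a(26)=317811, a(27)=514229, a(28)=832040, a(29)=1346269, a(30)=2178309, a(31)=3524578, a(32)=5702887, a(33)=9227465, a(34)=14930352, a(35)=24157817, a(36)=39088169, a(37)=63245986, a(38)=102334155, a(39)=165580141, a(40)=267914296, a(41)=433494437.

Final answer: 433494437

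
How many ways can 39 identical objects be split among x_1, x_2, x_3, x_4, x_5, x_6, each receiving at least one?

Substitute x'_i = x_i - 1 (so x'_i >= 0). Then sum x'_i = 39 - 6 = 33.
Stars and bars: C(33+6-1, 6-1) = C(38,5).

Final answer: C(38,5) = 501942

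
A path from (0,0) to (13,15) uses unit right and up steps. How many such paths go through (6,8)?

Paths (0,0)->(6,8): C(14,8) = 3003.
Paths (6,8)->(13,15): C(14,7) = 3432.
By multiplication principle: 3003 x 3432.

Final answer: 10306296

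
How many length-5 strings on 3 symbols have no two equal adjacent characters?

Let g(n) count such strings. g(1) = 3, and each valid string of length n-1 extends in 2 ways (any symbol but the last), so g(n) = 2 g(n-1).
Total: g(5) = 3 x 2^4.

Final answer: 3 x 2^{4} = 48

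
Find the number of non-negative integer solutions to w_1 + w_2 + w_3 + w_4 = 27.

Stars and bars with 27 stars and 3 bars:
C(27+4-1, 4-1) = C(30,3).

Final answer: C(30,3) = 4060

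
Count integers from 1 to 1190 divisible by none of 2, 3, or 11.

|div by 2|=595, |div by 3|=396, |div by 11|=108.
|div by 2&3|=198, |div by 2&11|=54, |div by 3&11|=36, |div by all|=18.
By inclusion-exclusion, divisible by at least one: 595+396+108-198-54-36+18 = 829.
Not divisible by any: 1190 - 829.

Final answer: 361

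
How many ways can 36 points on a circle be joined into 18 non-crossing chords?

This is counted by the nth Catalan number C_n. Here n = 36/2 = 18.
C_n = C(2n,n) - C(2n,n+1), so C_{18} = C(36,18) - C(36,19) = 9075135300 - 8597496600.

Final answer: C_{18} = 477638700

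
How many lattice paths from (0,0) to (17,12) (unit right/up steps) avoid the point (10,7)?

Total paths to (17,12): C(29,12) = 51895935.
Paths through (10,7): C(17,7) x C(12,5) = 15402816.
Avoiding (10,7): 51895935 - 15402816.

Final answer: 36493119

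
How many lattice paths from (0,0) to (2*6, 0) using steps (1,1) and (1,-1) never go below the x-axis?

Total monotonic paths to (6,6): C(12,6) = 924.
Paths that cross above y=x (reflection bijection): C(12,7) = 792.
Valid Dyck paths: 924 - 792.
(These counts are the Catalan numbers.)

Final answer: C_{6} = 132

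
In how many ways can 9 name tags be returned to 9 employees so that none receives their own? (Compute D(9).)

D(n) = (n-1)(D(n-1) + D(n-2)), D(0)=1, D(1)=0.
D(2) = 1 x (0 + 1) = 1
D(3) = 2 x (1 + 0) = 2
D(4) = 3 x (2 + 1) = 9
D(5) = 4 x (9 + 2) = 44
D(6) = 5 x (44 + 9) = 265
D(7) = 6 x (265 + 44) = 1854
D(8) = 7 x (1854 + 265) = 14833
D(9) = 8 x (D(8) + D(7)) = 8 x (14833 + 1854)

Final answer: D(9) = 133496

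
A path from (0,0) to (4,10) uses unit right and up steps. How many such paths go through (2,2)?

Paths (0,0)->(2,2): C(4,2) = 6.
Paths (2,2)->(4,10): C(10,8) = 45.
By multiplication principle: 6 x 45.

Final answer: 270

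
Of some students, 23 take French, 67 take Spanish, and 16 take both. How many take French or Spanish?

|A union B| = |A| + |B| - |A intersect B| = 23 + 67 - 16.

Final answer: 74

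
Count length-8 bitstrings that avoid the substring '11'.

Let a(n) count valid strings. If the last bit is 0 the prefix is any valid string of length n-1; if it is 1 the string must end in 01 with a valid prefix of length n-2. So a(n) = a(n-1) + a(n-2), a(1)=2, a(2)=3.
Computing successive values: a(1)=2, a(2)=3, a(3)=5, a(4)=8, a(5)=13, a(6)=21, a(7)=34, a(8)=55.

Final answer: 55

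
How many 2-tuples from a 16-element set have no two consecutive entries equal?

First character: 16 choices. Each subsequent: 15 choices (must differ from the previous one).
Total: 16 x 15^1.

Final answer: 16 x 15^{1} = 240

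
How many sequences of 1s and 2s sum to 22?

Let f(n) be the number of climbs. Removing the last move (1 or 2 steps) gives f(n) = f(n-1) + f(n-2); base cases f(1)=1, f(2)=2.
Iterating the recurrence: f(1)=1, f(2)=2, f(3)=3, f(4)=5, f(5)=8, f(6)=13, f(7)=21, f(8)=34, f(9)=55, f(10)=89, f(11)=144, f(12)=233, f(13)=377, f(14)=610, f(15)=987, f(16)=1597, f(17)=2584, f(18)=4181, f(19)=6765, f(20)=10946, f(21)=17711, f(22)=28657.

Final answer: 28657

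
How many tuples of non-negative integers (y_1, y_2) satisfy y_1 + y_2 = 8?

Stars and bars with 8 stars and 1 bars:
C(8+2-1, 2-1) = C(9,1).

Final answer: C(9,1) = 9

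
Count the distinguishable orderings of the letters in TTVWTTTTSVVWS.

Letters (S:2, T:6, V:3, W:2). Total letters: 13.
Permutations = 13!/(6! x 3! x 2! x 2!).

Final answer: 360360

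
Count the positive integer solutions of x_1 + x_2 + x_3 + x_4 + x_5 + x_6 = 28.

Substitute x'_i = x_i - 1 (so x'_i >= 0). Then sum x'_i = 28 - 6 = 22.
Stars and bars: C(22+6-1, 6-1) = C(27,5).

Final answer: C(27,5) = 80730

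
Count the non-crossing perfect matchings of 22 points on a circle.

This is a standard Catalan-number count: the answer is C_n. Here n = 22/2 = 11.
C_n = C(2n,n) - C(2n,n+1), so C_{11} = C(22,11) - C(22,12) = 705432 - 646646.

Final answer: C_{11} = 58786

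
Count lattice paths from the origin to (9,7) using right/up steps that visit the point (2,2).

Paths (0,0)->(2,2): C(4,2) = 6.
Paths (2,2)->(9,7): C(12,5) = 792.
By multiplication principle: 6 x 792.

Final answer: 4752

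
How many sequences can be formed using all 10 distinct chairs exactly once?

The number of ways to arrange 10 distinct objects is 10!.

Final answer: 10! = 3628800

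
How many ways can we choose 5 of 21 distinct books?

C(21,5) = 21!/(5! x 16!).

Final answer: \binom{21}{5} = 20349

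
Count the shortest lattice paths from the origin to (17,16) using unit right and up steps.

Each path has 17 right steps and 16 up steps in some order (33 steps total).
Choose which 16 of the 33 steps are up: C(33,16).

Final answer: C(33,16) = 1166803110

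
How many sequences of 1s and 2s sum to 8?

Let f(n) count the ways. The last step is size 1 or 2, so f(n) = f(n-1) + f(n-2) with f(1)=1, f(2)=2.
Computing successive values: f(1)=1, f(2)=2, f(3)=3, f(4)=5, f(5)=8, f(6)=13, f(7)=21, f(8)=34.

Final answer: 34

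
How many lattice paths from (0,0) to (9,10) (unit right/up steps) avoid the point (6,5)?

Total paths to (9,10): C(19,10) = 92378.
Paths through (6,5): C(11,5) x C(8,5) = 25872.
Avoiding (6,5): 92378 - 25872.

Final answer: 66506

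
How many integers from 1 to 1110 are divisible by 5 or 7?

Multiples of 5: 222. Multiples of 7: 158. Of both (lcm=35): 31.
By inclusion-exclusion: 222 + 158 - 31.

Final answer: 349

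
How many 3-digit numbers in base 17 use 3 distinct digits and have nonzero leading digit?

The leading digit has 16 choices (anything but zero); the next has 16 (anything but the first), then 15, and so on, one fewer each time.
Total: 16 x 16 x 15.

Final answer: 3840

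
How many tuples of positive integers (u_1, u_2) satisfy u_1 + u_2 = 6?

Substitute u'_i = u_i - 1 (so u'_i >= 0). Then sum u'_i = 6 - 2 = 4.
Stars and bars: C(4+2-1, 2-1) = C(5,1).

Final answer: C(5,1) = 5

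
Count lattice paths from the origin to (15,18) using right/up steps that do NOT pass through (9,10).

Total paths to (15,18): C(33,18) = 1037158320.
Paths through (9,10): C(19,10) x C(14,8) = 277411134.
Avoiding (9,10): 1037158320 - 277411134.

Final answer: 759747186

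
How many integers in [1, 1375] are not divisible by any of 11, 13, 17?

|div by 11|=125, |div by 13|=105, |div by 17|=80.
|div by 11&13|=9, |div by 11&17|=7, |div by 13&17|=6, |div by all|=0.
By inclusion-exclusion, divisible by at least one: 125+105+80-9-7-6+0 = 288.
Not divisible by any: 1375 - 288.

Final answer: 1087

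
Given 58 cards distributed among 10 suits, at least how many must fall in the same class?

By pigeonhole with 58 objects and 10 categories: ceiling(58/10).

Final answer: 6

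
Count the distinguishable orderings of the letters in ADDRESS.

Letters (A:1, D:2, E:1, R:1, S:2). Total letters: 7.
Permutations = 7!/(2! x 2!).

Final answer: 1260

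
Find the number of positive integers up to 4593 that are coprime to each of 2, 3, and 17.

|div by 2|=2296, |div by 3|=1531, |div by 17|=270.
|div by 2&3|=765, |div by 2&17|=135, |div by 3&17|=90, |div by all|=45.
By inclusion-exclusion, divisible by at least one: 2296+1531+270-765-135-90+45 = 3152.
Not divisible by any: 4593 - 3152.

Final answer: 1441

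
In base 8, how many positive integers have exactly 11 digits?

In base 8, the leading digit has 7 choices (1..7); each of the remaining 10 digits has 8 choices.
Total: 7 x 8^10.

Final answer: 7516192768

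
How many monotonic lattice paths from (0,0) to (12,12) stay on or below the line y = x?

Total monotonic paths to (12,12): C(24,12) = 2704156.
A path is bad iff it touches y = x + 1; reflecting its initial segment maps bad paths bijectively onto all paths to (11,13), of which there are C(24,13) = 2496144.
Valid Dyck paths: 2704156 - 2496144.
(These counts are the Catalan numbers.)

Final answer: C_{12} = 208012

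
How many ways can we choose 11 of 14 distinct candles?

C(14,11) = 14!/(11! x 3!).

Final answer: \binom{14}{11} = 364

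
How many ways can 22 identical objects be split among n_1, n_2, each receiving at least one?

Substitute n'_i = n_i - 1 (so n'_i >= 0). Then sum n'_i = 22 - 2 = 20.
Stars and bars: C(20+2-1, 2-1) = C(21,1).

Final answer: C(21,1) = 21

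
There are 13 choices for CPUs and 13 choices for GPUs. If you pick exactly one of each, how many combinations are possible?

By the multiplication principle: 13 x 13.

Final answer: 169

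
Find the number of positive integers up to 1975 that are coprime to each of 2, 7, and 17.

|div by 2|=987, |div by 7|=282, |div by 17|=116.
|div by 2&7|=141, |div by 2&17|=58, |div by 7&17|=16, |div by all|=8.
By inclusion-exclusion, divisible by at least one: 987+282+116-141-58-16+8 = 1178.
Not divisible by any: 1975 - 1178.

Final answer: 797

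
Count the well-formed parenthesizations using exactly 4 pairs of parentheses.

The structures are counted by the Catalan number C_n. Here n = 4 (pairs).
C_n = (2n)!/(n!(n+1)!), so C_{4} = 8!/(4! x 5!) = C(8,4)/5 = 70/5.

Final answer: C_{4} = 14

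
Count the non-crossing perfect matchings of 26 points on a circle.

This is a standard Catalan-number count: the answer is C_n. Here n = 26/2 = 13.
C_n = C(2n,n)/(n+1), so C_{13} = C(26,13)/14 = 10400600/14.

Final answer: C_{13} = 742900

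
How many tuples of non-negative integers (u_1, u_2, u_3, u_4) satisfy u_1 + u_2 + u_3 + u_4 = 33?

Stars and bars with 33 stars and 3 bars:
C(33+4-1, 4-1) = C(36,3).

Final answer: C(36,3) = 7140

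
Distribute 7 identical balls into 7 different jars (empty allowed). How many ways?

Stars and bars: C(n+k-1, k-1) = C(13,6).

Final answer: C(13,6) = 1716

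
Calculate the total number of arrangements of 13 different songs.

The number of ways to arrange 13 distinct objects is 13!.

Final answer: 13! = 6227020800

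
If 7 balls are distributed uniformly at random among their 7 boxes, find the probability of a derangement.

Derangements satisfy D(n) = (n-1)(D(n-1) + D(n-2)), starting from D(0)=1, D(1)=0.
Building up: D(2)=1, D(3)=2, D(4)=9, D(5)=44, D(6)=265, D(7)=1854.
Total arrangements: 7! = 5040.
Probability = D(7)/7! = 103/280.

Final answer: D(7)/7! = 1854/5040 = 0.367857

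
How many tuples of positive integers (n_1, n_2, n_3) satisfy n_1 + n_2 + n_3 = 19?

Substitute n'_i = n_i - 1 (so n'_i >= 0). Then sum n'_i = 19 - 3 = 16.
Stars and bars: C(16+3-1, 3-1) = C(18,2).

Final answer: C(18,2) = 153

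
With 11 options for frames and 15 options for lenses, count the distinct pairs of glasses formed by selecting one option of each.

By the multiplication principle: 11 x 15.

Final answer: 165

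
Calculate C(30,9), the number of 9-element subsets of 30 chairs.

C(30,9) = 30!/(9! x 21!).

Final answer: \binom{30}{9} = 14307150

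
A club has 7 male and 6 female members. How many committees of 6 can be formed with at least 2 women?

Sum over valid woman counts:
C(6,2)C(7,4) = 525
C(6,3)C(7,3) = 700
C(6,4)C(7,2) = 315
C(6,5)C(7,1) = 42
C(6,6)C(7,0) = 1
Total: 525 + 700 + 315 + 42 + 1.

Final answer: 1583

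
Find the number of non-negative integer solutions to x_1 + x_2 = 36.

Stars and bars with 36 stars and 1 bars:
C(36+2-1, 2-1) = C(37,1).

Final answer: C(37,1) = 37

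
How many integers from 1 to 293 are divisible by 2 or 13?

Multiples of 2: 146. Multiples of 13: 22. Of both (lcm=26): 11.
By inclusion-exclusion: 146 + 22 - 11.

Final answer: 157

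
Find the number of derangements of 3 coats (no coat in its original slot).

Use the recurrence D(n) = (n-1)(D(n-1) + D(n-2)) with D(0)=1, D(1)=0.
D(2) = 1 x (0 + 1) = 1
D(3) = 2 x (D(2) + D(1)) = 2 x (1 + 0)

Final answer: D(3) = 2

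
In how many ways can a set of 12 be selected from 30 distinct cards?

C(30,12) = 30!/(12! x 18!).

Final answer: \binom{30}{12} = 86493225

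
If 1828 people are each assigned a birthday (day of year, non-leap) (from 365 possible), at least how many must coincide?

There are 365 possible values for birthday (day of year, non-leap). With 1828 people and 365 categories, by pigeonhole: ceiling(1828/365).

Final answer: 6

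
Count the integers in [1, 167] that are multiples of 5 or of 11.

Multiples of 5: 33. Multiples of 11: 15. Of both (lcm=55): 3.
By inclusion-exclusion: 33 + 15 - 3.

Final answer: 45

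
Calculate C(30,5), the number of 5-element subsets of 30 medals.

C(30,5) = 30!/(5! x 25!).

Final answer: \binom{30}{5} = 142506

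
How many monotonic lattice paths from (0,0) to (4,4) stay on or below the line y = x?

Total monotonic paths to (4,4): C(8,4) = 70.
A path is bad iff it touches y = x + 1; reflecting its initial segment maps bad paths bijectively onto all paths to (3,5), of which there are C(8,5) = 56.
Valid Dyck paths: 70 - 56.
(Equivalently, C_{4} = C(8,4)/5 = 70/5.)

Final answer: C_{4} = 14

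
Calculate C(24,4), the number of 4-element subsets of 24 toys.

C(24,4) = 24!/(4! x (24-4)!).

Final answer: C(24,4) = 10626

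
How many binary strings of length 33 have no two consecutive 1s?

Classify by the final bit: ...0 gives a(n-1) strings, ...01 gives a(n-2) strings. Thus a(n) = a(n-1) + a(n-2) with a(1)=2, a(2)=3.
Building up term by term: a(1)=2, a(2)=3, a(3)=5, a(4)=8, a(5)=13, a(6)=21, a(7)=34, a(8)=55, a(9)=89, a(10)=144, a(11)=233, a(12)=377, a(13)=610, a(14)=987, a(15)=1597, a(16)=2584, a(17)=4181, a(18)=6765, a(19)=10946, a(20)=17711, a(21)=28657, a(22)=46368, a(23)=75025, a(24)=121393, a(25)=196418, a(26)=317811, a(27)=514229, a(28)=832040, a(29)=1346269, a(30)=2178309, a(31)=3524578, a(32)=5702887, a(33)=9227465.

Final answer: 9227465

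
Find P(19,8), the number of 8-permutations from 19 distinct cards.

P(19,8) = 19!/(19-8)! = 19!/11!.

Final answer: P(19,8) = 3047466240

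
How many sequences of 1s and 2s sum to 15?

Let f(n) count the ways. The last step is size 1 or 2, so f(n) = f(n-1) + f(n-2) with f(1)=1, f(2)=2.
Computing successive values: f(1)=1, f(2)=2, f(3)=3, f(4)=5, f(5)=8, f(6)=13, f(7)=21, f(8)=34, f(9)=55, f(10)=89, f(11)=144, f(12)=233, f(13)=377, f(14)=610, f(15)=987.

Final answer: 987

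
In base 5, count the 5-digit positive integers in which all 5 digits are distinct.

First digit: 4 (nonzero). Second: 4 (not first). Third: 3, etc.
Total: 4 x 4 x 3 x 2 x 1.

Final answer: 96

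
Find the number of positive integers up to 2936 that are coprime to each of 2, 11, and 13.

|div by 2|=1468, |div by 11|=266, |div by 13|=225.
|div by 2&11|=133, |div by 2&13|=112, |div by 11&13|=20, |div by all|=10.
By inclusion-exclusion, divisible by at least one: 1468+266+225-133-112-20+10 = 1704.
Not divisible by any: 2936 - 1704.

Final answer: 1232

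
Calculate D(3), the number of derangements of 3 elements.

Derangements satisfy D(n) = (n-1)(D(n-1) + D(n-2)), starting from D(0)=1, D(1)=0.
D(2) = 1 x (0 + 1) = 1
D(3) = 2 x (D(2) + D(1)) = 2 x (1 + 0)

Final answer: D(3) = 2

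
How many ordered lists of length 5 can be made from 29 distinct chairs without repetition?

P(29,5) = 29!/(29-5)! = 29!/24!.

Final answer: P(29,5) = 14250600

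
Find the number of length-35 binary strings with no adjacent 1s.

Classify by the final bit: ...0 gives a(n-1) strings, ...01 gives a(n-2) strings. Thus a(n) = a(n-1) + a(n-2) with a(1)=2, a(2)=3.
Iterating the recurrence: a(1)=2, a(2)=3, a(3)=5, a(4)=8, a(5)=13, a(6)=21, a(7)=34, a(8)=55, a(9)=89, a(10)=144, a(11)=233, a(12)=377, a(13)=610, a(14)=987, a(15)=1597, a(16)=2584, a(17)=4181, a(18)=6765, a(19)=10946, a(20)=17711, a(21)=28657, a(22)=46368, a(23)=75025, a(24)=121393, a(25)=196418, a(26)=317811, a(27)=514229, a(28)=832040, a(29)=1346269, a(30)=2178309, a(31)=3524578, a(32)=5702887, a(33)=9227465, a(34)=14930352, a(35)=24157817.

Final answer: 24157817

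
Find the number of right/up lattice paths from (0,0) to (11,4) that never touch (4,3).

Total paths to (11,4): C(15,4) = 1365.
Paths through (4,3): C(7,3) x C(8,1) = 280.
Avoiding (4,3): 1365 - 280.

Final answer: 1085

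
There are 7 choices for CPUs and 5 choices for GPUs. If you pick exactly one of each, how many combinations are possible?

By the multiplication principle: 7 x 5.

Final answer: 35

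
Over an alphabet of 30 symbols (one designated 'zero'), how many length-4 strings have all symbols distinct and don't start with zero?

The leading digit has 29 choices (anything but zero); the next has 29 (anything but the first), then 28, and so on, one fewer each time.
Total: 29 x 29 x 28 x 27.

Final answer: 635796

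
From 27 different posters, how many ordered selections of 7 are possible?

P(27,7) = 27!/(27-7)! = 27!/20!.

Final answer: P(27,7) = 4475671200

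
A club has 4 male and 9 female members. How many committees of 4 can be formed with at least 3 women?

Sum over valid woman counts:
C(9,3)C(4,1) = 336
C(9,4)C(4,0) = 126
Total: 336 + 126.

Final answer: 462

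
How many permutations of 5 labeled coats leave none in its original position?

D(n) = (n-1)(D(n-1) + D(n-2)), D(0)=1, D(1)=0.
D(2) = 1 x (0 + 1) = 1
D(3) = 2 x (1 + 0) = 2
D(4) = 3 x (2 + 1) = 9
D(5) = 4 x (D(4) + D(3)) = 4 x (9 + 2)

Final answer: D(5) = 44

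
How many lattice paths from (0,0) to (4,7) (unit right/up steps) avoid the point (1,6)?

Total paths to (4,7): C(11,7) = 330.
Paths through (1,6): C(7,6) x C(4,1) = 28.
Avoiding (1,6): 330 - 28.

Final answer: 302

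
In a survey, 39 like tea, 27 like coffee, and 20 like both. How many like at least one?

|A union B| = |A| + |B| - |A intersect B| = 39 + 27 - 20.

Final answer: 46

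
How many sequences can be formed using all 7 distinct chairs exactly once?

The number of ways to arrange 7 distinct objects is 7!.

Final answer: 7! = 5040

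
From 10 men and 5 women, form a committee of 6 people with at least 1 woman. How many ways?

Sum over valid woman counts:
C(5,1)C(10,5) = 1260
C(5,2)C(10,4) = 2100
C(5,3)C(10,3) = 1200
C(5,4)C(10,2) = 225
C(5,5)C(10,1) = 10
Total: 1260 + 2100 + 1200 + 225 + 10.

Final answer: 4795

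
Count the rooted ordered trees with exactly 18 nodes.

The structures are counted by the Catalan number C_n. Here n = 18 - 1 = 17.
C_n = C(2n,n) - C(2n,n+1), so C_{17} = C(34,17) - C(34,18) = 2333606220 - 2203961430.

Final answer: C_{17} = 129644790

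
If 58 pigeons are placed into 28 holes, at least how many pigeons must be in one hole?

By the pigeonhole principle: ceiling(58/28).

Final answer: 3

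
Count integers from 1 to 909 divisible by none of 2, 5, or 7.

|div by 2|=454, |div by 5|=181, |div by 7|=129.
|div by 2&5|=90, |div by 2&7|=64, |div by 5&7|=25, |div by all|=12.
By inclusion-exclusion, divisible by at least one: 454+181+129-90-64-25+12 = 597.
Not divisible by any: 909 - 597.

Final answer: 312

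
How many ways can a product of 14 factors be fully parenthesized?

The structures are counted by the Catalan number C_n. Here n = 14 - 1 = 13.
C_n = C(2n,n)/(n+1), so C_{13} = C(26,13)/14 = 10400600/14.

Final answer: C_{13} = 742900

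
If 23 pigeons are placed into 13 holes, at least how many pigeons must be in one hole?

By the pigeonhole principle: ceiling(23/13).

Final answer: 2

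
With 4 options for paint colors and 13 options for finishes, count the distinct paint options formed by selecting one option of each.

By the multiplication principle: 4 x 13.

Final answer: 52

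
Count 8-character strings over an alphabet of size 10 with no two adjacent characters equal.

Let g(n) count such strings. g(1) = 10, and each valid string of length n-1 extends in 9 ways (any symbol but the last), so g(n) = 9 g(n-1).
Total: g(8) = 10 x 9^7.

Final answer: 10 x 9^{7} = 47829690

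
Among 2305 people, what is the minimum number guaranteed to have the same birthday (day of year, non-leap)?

There are 365 possible values for birthday (day of year, non-leap). With 2305 people and 365 categories, by pigeonhole: ceiling(2305/365).

Final answer: 7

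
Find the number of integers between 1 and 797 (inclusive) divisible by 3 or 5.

Multiples of 3: 265. Multiples of 5: 159. Of both (lcm=15): 53.
By inclusion-exclusion: 265 + 159 - 53.

Final answer: 371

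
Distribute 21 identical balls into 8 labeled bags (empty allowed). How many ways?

Stars and bars: C(n+k-1, k-1) = C(28,7).

Final answer: C(28,7) = 1184040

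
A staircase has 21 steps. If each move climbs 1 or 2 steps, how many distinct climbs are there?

Let f(n) be the number of climbs. Removing the last move (1 or 2 steps) gives f(n) = f(n-1) + f(n-2); base cases f(1)=1, f(2)=2.
Building up term by term: f(1)=1, f(2)=2, f(3)=3, f(4)=5, f(5)=8, f(6)=13, f(7)=21, f(8)=34, f(9)=55, f(10)=89, f(11)=144, f(12)=233, f(13)=377, f(14)=610, f(15)=987, f(16)=1597, f(17)=2584, f(18)=4181, f(19)=6765, f(20)=10946, f(21)=17711.

Final answer: 17711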